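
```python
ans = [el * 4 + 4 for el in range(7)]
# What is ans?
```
Trace:
  el=0
  el=1
  el=2
  el=3
  el=4
  el=5
  el=6
  ans=[4, 8, 12, 16, 20, 24, 28]

Final answer: [4, 8, 12, 16, 20, 24, 28]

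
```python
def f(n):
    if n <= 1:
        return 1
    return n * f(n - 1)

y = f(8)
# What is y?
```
Call trace:
f(n=8)
  f(n=7)
    f(n=6)
      f(n=5)
        f(n=4)
          f(n=3)
            f(n=2)
              f(n=1)
              -> return 1
            -> return 2
          -> return 6
        -> return 24
      -> return 120
    -> return 720
  -> return 5040
-> return 40320

Final answer: 40320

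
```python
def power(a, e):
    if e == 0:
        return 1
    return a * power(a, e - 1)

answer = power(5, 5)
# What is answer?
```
Call trace:
power(a=5, e=5)
  power(a=5, e=4)
    power(a=5, e=3)
      power(a=5, e=2)
        power(a=5, e=1)
          power(a=5, e=0)
          -> return 1
        -> return 5
      -> return 25
    -> return 125
  -> return 625
-> return 3125

Final answer: 3125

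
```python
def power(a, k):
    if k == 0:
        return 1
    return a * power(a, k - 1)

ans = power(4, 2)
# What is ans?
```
Call trace:
power(a=4, k=2)
  power(a=4, k=1)
    power(a=4, k=0)
    -> return 1
  -> return 4
-> return 16

Final answer: 16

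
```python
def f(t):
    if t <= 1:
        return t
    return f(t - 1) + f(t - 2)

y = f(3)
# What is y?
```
Call trace:
f(t=3)
  f(t=2)
    f(t=1)
    -> return 1
    f(t=0)
    -> return 0
  -> return 1
  f(t=1)
  -> return 1
-> return 2

Final answer: 2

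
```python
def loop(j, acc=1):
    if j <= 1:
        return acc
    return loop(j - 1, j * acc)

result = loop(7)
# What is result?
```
Call trace:
loop(j=7, acc=1)
  loop(j=6, acc=7)
    loop(j=5, acc=42)
      loop(j=4, acc=210)
        loop(j=3, acc=840)
          loop(j=2, acc=2520)
            loop(j=1, acc=5040)
            -> return 5040
          -> return 5040
        -> return 5040
      -> return 5040
    -> return 5040
  -> return 5040
-> return 5040

Final answer: 5040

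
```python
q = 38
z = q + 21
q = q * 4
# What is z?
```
Trace:
  q=38
  q=38, z=59
  q=152, z=59

Final answer: 59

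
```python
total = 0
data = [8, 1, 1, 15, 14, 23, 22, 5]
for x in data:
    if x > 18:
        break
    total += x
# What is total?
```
Trace:
  total=0
  total=8, x=8
  total=9, x=1
  total=10, x=1
  total=25, x=15
  total=39, x=14
  total=39, x=23

Final answer: 39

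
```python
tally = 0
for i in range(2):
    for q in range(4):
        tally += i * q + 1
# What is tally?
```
Trace:
  tally=0
  tally=1, i=0, q=0
  tally=2, i=0, q=1
  tally=3, i=0, q=2
  tally=4, i=0, q=3
  tally=5, i=1, q=0
  tally=7, i=1, q=1
  tally=10, i=1, q=2
  tally=14, i=1, q=3

Final answer: 14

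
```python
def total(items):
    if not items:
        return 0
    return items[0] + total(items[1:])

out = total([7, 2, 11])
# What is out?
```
Call trace:
total(items=[7, 2, 11])
  total(items=[2, 11])
    total(items=[11])
      total(items=[])
      -> return 0
    -> return 11
  -> return 13
-> return 20

Final answer: 20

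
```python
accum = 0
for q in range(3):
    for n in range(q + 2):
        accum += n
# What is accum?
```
Trace:
  accum=0
  accum=0, q=0, n=0
  accum=1, q=0, n=1
  accum=1, q=1, n=0
  accum=2, q=1, n=1
  accum=4, q=1, n=2
  accum=4, q=2, n=0
  accum=5, q=2, n=1
  accum=7, q=2, n=2
  accum=10, q=2, n=3

Final answer: 10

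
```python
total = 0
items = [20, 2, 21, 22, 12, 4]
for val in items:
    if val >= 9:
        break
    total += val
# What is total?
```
Trace:
  total=0
  total=0, val=20

Final answer: 0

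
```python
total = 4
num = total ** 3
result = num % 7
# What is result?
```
Trace:
  total=4
  total=4, num=64
  total=4, num=64, result=1

Final answer: 1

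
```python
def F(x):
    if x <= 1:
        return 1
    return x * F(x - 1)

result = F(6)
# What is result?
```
Call trace:
F(x=6)
  F(x=5)
    F(x=4)
      F(x=3)
        F(x=2)
          F(x=1)
          -> return 1
        -> return 2
      -> return 6
    -> return 24
  -> return 120
-> return 720

Final answer: 720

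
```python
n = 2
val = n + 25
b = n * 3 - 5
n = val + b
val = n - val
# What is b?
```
Trace:
  n=2
  n=2, val=27
  n=2, val=27, b=1
  n=28, val=27, b=1
  n=28, val=1, b=1

Final answer: 1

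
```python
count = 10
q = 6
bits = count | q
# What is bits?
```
Trace:
  count=10
  count=10, q=6
  count=10, q=6, bits=14

Final answer: 14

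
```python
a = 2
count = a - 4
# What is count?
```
Trace:
  a=2
  a=2, count=-2

Final answer: -2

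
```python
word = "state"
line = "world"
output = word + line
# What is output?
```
Trace:
  word='state'
  word='state', line='world'
  word='state', line='world', output='stateworld'

Final answer: 'stateworld'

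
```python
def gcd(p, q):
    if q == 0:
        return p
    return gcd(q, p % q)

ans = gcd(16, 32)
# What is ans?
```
Call trace:
gcd(p=16, q=32)
  gcd(p=32, q=16)
    gcd(p=16, q=0)
    -> return 16
  -> return 16
-> return 16

Final answer: 16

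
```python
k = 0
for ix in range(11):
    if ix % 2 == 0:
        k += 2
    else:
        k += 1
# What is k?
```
Trace:
  k=0
  k=2, ix=0
  k=3, ix=1
  k=5, ix=2
  k=6, ix=3
  k=8, ix=4
  k=9, ix=5
  k=11, ix=6
  k=12, ix=7
  k=14, ix=8
  k=15, ix=9
  k=17, ix=10

Final answer: 17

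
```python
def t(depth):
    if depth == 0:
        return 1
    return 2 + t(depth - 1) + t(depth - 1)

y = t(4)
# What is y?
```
Call trace (a repeated sub-call is expanded the first time; later identical calls just restate its return value):
t(depth=4)
  t(depth=3)
    t(depth=2)
      t(depth=1)
        t(depth=0)
        -> return 1
        t(depth=0)
        -> return 1
      -> return 4
      t(depth=1) -> return 4  (same call as traced above)
    -> return 10
    t(depth=2) -> return 10  (same call as traced above)
  -> return 22
  t(depth=3) -> return 22  (same call as traced above)
-> return 46

Final answer: 46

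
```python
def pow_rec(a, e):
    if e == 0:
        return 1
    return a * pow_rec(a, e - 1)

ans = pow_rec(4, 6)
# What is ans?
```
Call trace:
pow_rec(a=4, e=6)
  pow_rec(a=4, e=5)
    pow_rec(a=4, e=4)
      pow_rec(a=4, e=3)
        pow_rec(a=4, e=2)
          pow_rec(a=4, e=1)
            pow_rec(a=4, e=0)
            -> return 1
          -> return 4
        -> return 16
      -> return 64
    -> return 256
  -> return 1024
-> return 4096

Final answer: 4096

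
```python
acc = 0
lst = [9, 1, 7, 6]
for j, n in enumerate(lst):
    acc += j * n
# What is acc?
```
Trace:
  acc=0
  acc=0, j=0, n=9
  acc=1, j=1, n=1
  acc=15, j=2, n=7
  acc=33, j=3, n=6

Final answer: 33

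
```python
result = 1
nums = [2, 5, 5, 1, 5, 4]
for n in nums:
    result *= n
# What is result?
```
Trace:
  result=1
  result=2, n=2
  result=10, n=5
  result=50, n=5
  result=50, n=1
  result=250, n=5
  result=1000, n=4

Final answer: 1000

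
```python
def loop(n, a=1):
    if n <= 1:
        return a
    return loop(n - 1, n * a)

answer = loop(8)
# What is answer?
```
Call trace:
loop(n=8, a=1)
  loop(n=7, a=8)
    loop(n=6, a=56)
      loop(n=5, a=336)
        loop(n=4, a=1680)
          loop(n=3, a=6720)
            loop(n=2, a=20160)
              loop(n=1, a=40320)
              -> return 40320
            -> return 40320
          -> return 40320
        -> return 40320
      -> return 40320
    -> return 40320
  -> return 40320
-> return 40320

Final answer: 40320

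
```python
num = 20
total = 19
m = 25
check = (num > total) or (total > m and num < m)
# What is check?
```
Trace:
  num=20
  num=20, total=19
  num=20, total=19, m=25
  num=20, total=19, m=25, check=True

Final answer: True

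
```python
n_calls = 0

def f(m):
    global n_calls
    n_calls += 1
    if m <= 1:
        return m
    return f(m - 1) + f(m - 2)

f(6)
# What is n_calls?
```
Call trace (a repeated sub-call is expanded the first time; later identical calls just restate its return value):
f(m=6)
  f(m=5)
    f(m=4)
      f(m=3)
        f(m=2)
          f(m=1)
          -> return 1
          f(m=0)
          -> return 0
        -> return 1
        f(m=1)
        -> return 1
      -> return 2
      f(m=2) -> return 1  (same call as traced above)
    -> return 3
    f(m=3) -> return 2  (same call as traced above)
  -> return 5
  f(m=4) -> return 3  (same call as traced above)
-> return 8

n_calls is incremented once per call, so count the calls in each subtree. Let C(m) = number of calls made by f(m).
C(0) = C(1) = 1 (base case, no recursion); C(m) = 1 + C(m - 1) + C(m - 2) otherwise.
C(2) = 1 + C(1) + C(0) = 1 + 1 + 1 = 3
C(3) = 1 + C(2) + C(1) = 1 + 3 + 1 = 5
C(4) = 1 + C(3) + C(2) = 1 + 5 + 3 = 9
C(5) = 1 + C(4) + C(3) = 1 + 9 + 5 = 15
C(6) = 1 + C(5) + C(4) = 1 + 15 + 9 = 25
n_calls = C(6) = 25

Final answer: 25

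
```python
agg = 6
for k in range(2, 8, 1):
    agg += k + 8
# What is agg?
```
Trace:
  agg=6
  agg=16, k=2
  agg=27, k=3
  agg=39, k=4
  agg=52, k=5
  agg=66, k=6
  agg=81, k=7

Final answer: 81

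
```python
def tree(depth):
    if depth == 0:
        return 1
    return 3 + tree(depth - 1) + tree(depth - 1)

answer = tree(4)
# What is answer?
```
Call trace (a repeated sub-call is expanded the first time; later identical calls just restate its return value):
tree(depth=4)
  tree(depth=3)
    tree(depth=2)
      tree(depth=1)
        tree(depth=0)
        -> return 1
        tree(depth=0)
        -> return 1
      -> return 5
      tree(depth=1) -> return 5  (same call as traced above)
    -> return 13
    tree(depth=2) -> return 13  (same call as traced above)
  -> return 29
  tree(depth=3) -> return 29  (same call as traced above)
-> return 61

Final answer: 61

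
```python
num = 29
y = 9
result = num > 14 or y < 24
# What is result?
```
Trace:
  num=29
  num=29, y=9
  num=29, y=9, result=True

Final answer: True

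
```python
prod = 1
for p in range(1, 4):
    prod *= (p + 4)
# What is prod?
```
Trace:
  prod=1
  prod=5, p=1
  prod=30, p=2
  prod=210, p=3

Final answer: 210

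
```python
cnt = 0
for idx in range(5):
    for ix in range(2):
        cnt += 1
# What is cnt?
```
Trace:
  cnt=0
  cnt=1, idx=0, ix=0
  cnt=2, idx=0, ix=1
  cnt=3, idx=1, ix=0
  cnt=4, idx=1, ix=1
  cnt=5, idx=2, ix=0
  cnt=6, idx=2, ix=1
  cnt=7, idx=3, ix=0
  cnt=8, idx=3, ix=1
  cnt=9, idx=4, ix=0
  cnt=10, idx=4, ix=1

Final answer: 10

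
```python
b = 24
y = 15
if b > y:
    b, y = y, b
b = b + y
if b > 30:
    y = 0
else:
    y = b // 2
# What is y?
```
Trace:
  b=24
  b=24, y=15
  b=15, y=24
  b=39, y=24
  b=39, y=0

Final answer: 0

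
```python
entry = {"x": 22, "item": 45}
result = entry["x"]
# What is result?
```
Trace:
  entry={'x': 22, 'item': 45}
  entry={'x': 22, 'item': 45}, result=22

Final answer: 22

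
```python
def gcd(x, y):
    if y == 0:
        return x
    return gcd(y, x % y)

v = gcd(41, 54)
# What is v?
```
Call trace:
gcd(x=41, y=54)
  gcd(x=54, y=41)
    gcd(x=41, y=13)
      gcd(x=13, y=2)
        gcd(x=2, y=1)
          gcd(x=1, y=0)
          -> return 1
        -> return 1
      -> return 1
    -> return 1
  -> return 1
-> return 1

Final answer: 1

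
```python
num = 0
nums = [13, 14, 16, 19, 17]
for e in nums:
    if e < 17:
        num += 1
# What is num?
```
Trace:
  num=0
  num=1, e=13
  num=2, e=14
  num=3, e=16
  num=3, e=19
  num=3, e=17

Final answer: 3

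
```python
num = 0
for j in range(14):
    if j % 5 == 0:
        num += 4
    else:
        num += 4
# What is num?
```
Trace:
  num=0
  num=4, j=0
  num=8, j=1
  num=12, j=2
  num=16, j=3
  num=20, j=4
  num=24, j=5
  num=28, j=6
  num=32, j=7
  num=36, j=8
  num=40, j=9
  num=44, j=10
  num=48, j=11
  num=52, j=12
  num=56, j=13

Final answer: 56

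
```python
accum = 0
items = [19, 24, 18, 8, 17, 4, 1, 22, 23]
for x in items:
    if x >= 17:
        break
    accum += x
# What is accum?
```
Trace:
  accum=0
  accum=0, x=19

Final answer: 0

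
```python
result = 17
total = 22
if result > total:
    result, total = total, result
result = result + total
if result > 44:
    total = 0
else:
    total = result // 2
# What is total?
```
Trace:
  result=17
  result=17, total=22
  result=17, total=22
  result=39, total=22
  result=39, total=19

Final answer: 19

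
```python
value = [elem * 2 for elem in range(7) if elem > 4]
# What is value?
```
Trace:
  elem=0
  elem=1
  elem=2
  elem=3
  elem=4
  elem=5
  elem=6
  value=[10, 12]

Final answer: [10, 12]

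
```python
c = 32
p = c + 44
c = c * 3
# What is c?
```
Trace:
  c=32
  c=32, p=76
  c=96, p=76

Final answer: 96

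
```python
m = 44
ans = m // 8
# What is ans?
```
Trace:
  m=44
  m=44, ans=5

Final answer: 5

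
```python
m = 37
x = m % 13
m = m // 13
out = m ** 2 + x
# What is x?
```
Trace:
  m=37
  m=37, x=11
  m=2, x=11
  m=2, x=11, out=15

Final answer: 11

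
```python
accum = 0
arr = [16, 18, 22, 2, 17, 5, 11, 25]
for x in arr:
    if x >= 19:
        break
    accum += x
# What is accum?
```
Trace:
  accum=0
  accum=16, x=16
  accum=34, x=18
  accum=34, x=22

Final answer: 34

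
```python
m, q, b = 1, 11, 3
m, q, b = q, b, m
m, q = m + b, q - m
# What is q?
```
Trace:
  m=1, q=11, b=3
  m=11, q=3, b=1
  m=12, q=-8, b=1

Final answer: -8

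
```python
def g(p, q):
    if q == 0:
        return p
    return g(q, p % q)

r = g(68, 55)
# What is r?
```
Call trace:
g(p=68, q=55)
  g(p=55, q=13)
    g(p=13, q=3)
      g(p=3, q=1)
        g(p=1, q=0)
        -> return 1
      -> return 1
    -> return 1
  -> return 1
-> return 1

Final answer: 1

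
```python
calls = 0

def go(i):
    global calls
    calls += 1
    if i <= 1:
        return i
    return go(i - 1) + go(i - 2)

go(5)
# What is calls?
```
Call trace (a repeated sub-call is expanded the first time; later identical calls just restate its return value):
go(i=5)
  go(i=4)
    go(i=3)
      go(i=2)
        go(i=1)
        -> return 1
        go(i=0)
        -> return 0
      -> return 1
      go(i=1)
      -> return 1
    -> return 2
    go(i=2) -> return 1  (same call as traced above)
  -> return 3
  go(i=3) -> return 2  (same call as traced above)
-> return 5

calls is incremented once per call, so count the calls in each subtree. Let C(i) = number of calls made by go(i).
C(0) = C(1) = 1 (base case, no recursion); C(i) = 1 + C(i - 1) + C(i - 2) otherwise.
C(2) = 1 + C(1) + C(0) = 1 + 1 + 1 = 3
C(3) = 1 + C(2) + C(1) = 1 + 3 + 1 = 5
C(4) = 1 + C(3) + C(2) = 1 + 5 + 3 = 9
C(5) = 1 + C(4) + C(3) = 1 + 9 + 5 = 15
calls = C(5) = 15

Final answer: 15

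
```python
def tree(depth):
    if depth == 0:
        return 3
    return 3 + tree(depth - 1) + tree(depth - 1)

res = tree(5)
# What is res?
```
Call trace (a repeated sub-call is expanded the first time; later identical calls just restate its return value):
tree(depth=5)
  tree(depth=4)
    tree(depth=3)
      tree(depth=2)
        tree(depth=1)
          tree(depth=0)
          -> return 3
          tree(depth=0)
          -> return 3
        -> return 9
        tree(depth=1) -> return 9  (same call as traced above)
      -> return 21
      tree(depth=2) -> return 21  (same call as traced above)
    -> return 45
    tree(depth=3) -> return 45  (same call as traced above)
  -> return 93
  tree(depth=4) -> return 93  (same call as traced above)
-> return 189

Final answer: 189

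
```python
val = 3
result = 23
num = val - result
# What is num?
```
Trace:
  val=3
  val=3, result=23
  val=3, result=23, num=-20

Final answer: -20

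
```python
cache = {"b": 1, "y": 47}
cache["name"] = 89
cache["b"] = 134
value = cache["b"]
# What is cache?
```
Trace:
  cache={'b': 1, 'y': 47}
  cache={'b': 1, 'y': 47, 'name': 89}
  cache={'b': 134, 'y': 47, 'name': 89}
  cache={'b': 134, 'y': 47, 'name': 89}, value=134

Final answer: {'b': 134, 'y': 47, 'name': 89}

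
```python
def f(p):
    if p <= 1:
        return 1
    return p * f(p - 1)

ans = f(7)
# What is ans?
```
Call trace:
f(p=7)
  f(p=6)
    f(p=5)
      f(p=4)
        f(p=3)
          f(p=2)
            f(p=1)
            -> return 1
          -> return 2
        -> return 6
      -> return 24
    -> return 120
  -> return 720
-> return 5040

Final answer: 5040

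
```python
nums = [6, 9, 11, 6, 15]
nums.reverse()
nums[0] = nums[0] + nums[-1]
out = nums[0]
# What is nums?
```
Trace:
  nums=[6, 9, 11, 6, 15]
  nums=[15, 6, 11, 9, 6]
  nums=[21, 6, 11, 9, 6]
  nums=[21, 6, 11, 9, 6], out=21

Final answer: [21, 6, 11, 9, 6]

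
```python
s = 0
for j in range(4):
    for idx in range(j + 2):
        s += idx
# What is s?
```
Trace:
  s=0
  s=0, j=0, idx=0
  s=1, j=0, idx=1
  s=1, j=1, idx=0
  s=2, j=1, idx=1
  s=4, j=1, idx=2
  s=4, j=2, idx=0
  s=5, j=2, idx=1
  s=7, j=2, idx=2
  s=10, j=2, idx=3
  s=10, j=3, idx=0
  s=11, j=3, idx=1
  s=13, j=3, idx=2
  s=16, j=3, idx=3
  s=20, j=3, idx=4

Final answer: 20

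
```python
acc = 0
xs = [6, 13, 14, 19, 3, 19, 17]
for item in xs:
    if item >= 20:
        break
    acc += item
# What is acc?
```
Trace:
  acc=0
  acc=6, item=6
  acc=19, item=13
  acc=33, item=14
  acc=52, item=19
  acc=55, item=3
  acc=74, item=19
  acc=91, item=17

Final answer: 91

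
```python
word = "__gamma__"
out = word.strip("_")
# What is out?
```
Trace:
  word='__gamma__'
  word='__gamma__', out='gamma'

Final answer: 'gamma'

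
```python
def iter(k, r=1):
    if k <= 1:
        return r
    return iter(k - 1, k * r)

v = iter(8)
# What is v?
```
Call trace:
iter(k=8, r=1)
  iter(k=7, r=8)
    iter(k=6, r=56)
      iter(k=5, r=336)
        iter(k=4, r=1680)
          iter(k=3, r=6720)
            iter(k=2, r=20160)
              iter(k=1, r=40320)
              -> return 40320
            -> return 40320
          -> return 40320
        -> return 40320
      -> return 40320
    -> return 40320
  -> return 40320
-> return 40320

Final answer: 40320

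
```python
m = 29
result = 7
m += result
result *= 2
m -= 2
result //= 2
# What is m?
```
Trace:
  m=29
  m=29, result=7
  m=36, result=7
  m=36, result=14
  m=34, result=14
  m=34, result=7

Final answer: 34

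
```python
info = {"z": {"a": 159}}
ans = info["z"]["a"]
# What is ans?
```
Trace:
  info={'z': {'a': 159}}
  info={'z': {'a': 159}}, ans=159

Final answer: 159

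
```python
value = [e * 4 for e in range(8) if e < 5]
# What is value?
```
Trace:
  e=0
  e=1
  e=2
  e=3
  e=4
  e=5
  e=6
  e=7
  value=[0, 4, 8, 12, 16]

Final answer: [0, 4, 8, 12, 16]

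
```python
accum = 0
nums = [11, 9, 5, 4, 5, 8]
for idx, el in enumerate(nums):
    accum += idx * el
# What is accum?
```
Trace:
  accum=0
  accum=0, idx=0, el=11
  accum=9, idx=1, el=9
  accum=19, idx=2, el=5
  accum=31, idx=3, el=4
  accum=51, idx=4, el=5
  accum=91, idx=5, el=8

Final answer: 91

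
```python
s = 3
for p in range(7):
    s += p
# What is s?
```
Trace:
  s=3
  s=3, p=0
  s=4, p=1
  s=6, p=2
  s=9, p=3
  s=13, p=4
  s=18, p=5
  s=24, p=6

Final answer: 24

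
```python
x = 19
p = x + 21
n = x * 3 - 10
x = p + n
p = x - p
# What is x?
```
Trace:
  x=19
  x=19, p=40
  x=19, p=40, n=47
  x=87, p=40, n=47
  x=87, p=47, n=47

Final answer: 87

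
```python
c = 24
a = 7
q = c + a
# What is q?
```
Trace:
  c=24
  c=24, a=7
  c=24, a=7, q=31

Final answer: 31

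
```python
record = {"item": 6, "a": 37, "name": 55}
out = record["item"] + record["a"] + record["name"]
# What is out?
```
Trace:
  record={'item': 6, 'a': 37, 'name': 55}
  record={'item': 6, 'a': 37, 'name': 55}, out=98

Final answer: 98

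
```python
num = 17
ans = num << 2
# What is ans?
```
Trace:
  num=17
  num=17, ans=68

Final answer: 68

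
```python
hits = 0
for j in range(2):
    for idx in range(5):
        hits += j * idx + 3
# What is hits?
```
Trace:
  hits=0
  hits=3, j=0, idx=0
  hits=6, j=0, idx=1
  hits=9, j=0, idx=2
  hits=12, j=0, idx=3
  hits=15, j=0, idx=4
  hits=18, j=1, idx=0
  hits=22, j=1, idx=1
  hits=27, j=1, idx=2
  hits=33, j=1, idx=3
  hits=40, j=1, idx=4

Final answer: 40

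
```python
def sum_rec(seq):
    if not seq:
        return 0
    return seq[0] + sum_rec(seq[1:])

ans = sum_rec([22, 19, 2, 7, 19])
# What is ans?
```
Call trace:
sum_rec(seq=[22, 19, 2, 7, 19])
  sum_rec(seq=[19, 2, 7, 19])
    sum_rec(seq=[2, 7, 19])
      sum_rec(seq=[7, 19])
        sum_rec(seq=[19])
          sum_rec(seq=[])
          -> return 0
        -> return 19
      -> return 26
    -> return 28
  -> return 47
-> return 69

Final answer: 69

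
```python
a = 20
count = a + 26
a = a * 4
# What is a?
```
Trace:
  a=20
  a=20, count=46
  a=80, count=46

Final answer: 80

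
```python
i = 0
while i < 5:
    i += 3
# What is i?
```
Trace:
  i=0
  i=3
  i=6

Final answer: 6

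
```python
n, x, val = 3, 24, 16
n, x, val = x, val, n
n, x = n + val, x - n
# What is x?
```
Trace:
  n=3, x=24, val=16
  n=24, x=16, val=3
  n=27, x=-8, val=3

Final answer: -8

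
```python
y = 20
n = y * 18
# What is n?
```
Trace:
  y=20
  y=20, n=360

Final answer: 360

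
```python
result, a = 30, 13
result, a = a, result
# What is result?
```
Trace:
  result=30, a=13
  result=13, a=30

Final answer: 13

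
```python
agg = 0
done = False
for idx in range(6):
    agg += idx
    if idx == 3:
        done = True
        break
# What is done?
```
Trace:
  agg=0
  agg=0, done=False
  agg=0, done=False, idx=0
  agg=1, done=False, idx=1
  agg=3, done=False, idx=2
  agg=6, done=True, idx=3

Final answer: True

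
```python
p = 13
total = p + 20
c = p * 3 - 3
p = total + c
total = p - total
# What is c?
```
Trace:
  p=13
  p=13, total=33
  p=13, total=33, c=36
  p=69, total=33, c=36
  p=69, total=36, c=36

Final answer: 36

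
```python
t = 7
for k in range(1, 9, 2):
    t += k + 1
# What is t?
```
Trace:
  t=7
  t=9, k=1
  t=13, k=3
  t=19, k=5
  t=27, k=7

Final answer: 27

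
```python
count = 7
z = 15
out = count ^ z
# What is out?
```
Trace:
  count=7
  count=7, z=15
  count=7, z=15, out=8

Final answer: 8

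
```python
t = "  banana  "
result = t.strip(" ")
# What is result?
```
Trace:
  t='  banana  '
  t='  banana  ', result='banana'

Final answer: 'banana'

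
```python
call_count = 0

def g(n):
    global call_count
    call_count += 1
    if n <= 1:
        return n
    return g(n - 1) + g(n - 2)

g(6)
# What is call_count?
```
Call trace (a repeated sub-call is expanded the first time; later identical calls just restate its return value):
g(n=6)
  g(n=5)
    g(n=4)
      g(n=3)
        g(n=2)
          g(n=1)
          -> return 1
          g(n=0)
          -> return 0
        -> return 1
        g(n=1)
        -> return 1
      -> return 2
      g(n=2) -> return 1  (same call as traced above)
    -> return 3
    g(n=3) -> return 2  (same call as traced above)
  -> return 5
  g(n=4) -> return 3  (same call as traced above)
-> return 8

call_count is incremented once per call, so count the calls in each subtree. Let C(n) = number of calls made by g(n).
C(0) = C(1) = 1 (base case, no recursion); C(n) = 1 + C(n - 1) + C(n - 2) otherwise.
C(2) = 1 + C(1) + C(0) = 1 + 1 + 1 = 3
C(3) = 1 + C(2) + C(1) = 1 + 3 + 1 = 5
C(4) = 1 + C(3) + C(2) = 1 + 5 + 3 = 9
C(5) = 1 + C(4) + C(3) = 1 + 9 + 5 = 15
C(6) = 1 + C(5) + C(4) = 1 + 15 + 9 = 25
call_count = C(6) = 25

Final answer: 25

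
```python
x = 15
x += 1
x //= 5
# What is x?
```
Trace:
  x=15
  x=16
  x=3

Final answer: 3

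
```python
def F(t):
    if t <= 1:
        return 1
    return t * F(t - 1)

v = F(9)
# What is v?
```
Call trace:
F(t=9)
  F(t=8)
    F(t=7)
      F(t=6)
        F(t=5)
          F(t=4)
            F(t=3)
              F(t=2)
                F(t=1)
                -> return 1
              -> return 2
            -> return 6
          -> return 24
        -> return 120
      -> return 720
    -> return 5040
  -> return 40320
-> return 362880

Final answer: 362880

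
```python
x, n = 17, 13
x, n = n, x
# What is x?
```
Trace:
  x=17, n=13
  x=13, n=17

Final answer: 13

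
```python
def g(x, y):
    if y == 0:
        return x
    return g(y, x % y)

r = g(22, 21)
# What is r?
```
Call trace:
g(x=22, y=21)
  g(x=21, y=1)
    g(x=1, y=0)
    -> return 1
  -> return 1
-> return 1

Final answer: 1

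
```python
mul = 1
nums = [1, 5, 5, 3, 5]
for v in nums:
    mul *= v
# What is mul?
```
Trace:
  mul=1
  mul=1, v=1
  mul=5, v=5
  mul=25, v=5
  mul=75, v=3
  mul=375, v=5

Final answer: 375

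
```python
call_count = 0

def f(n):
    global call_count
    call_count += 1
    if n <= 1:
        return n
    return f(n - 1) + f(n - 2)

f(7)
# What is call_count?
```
Call trace (a repeated sub-call is expanded the first time; later identical calls just restate its return value):
f(n=7)
  f(n=6)
    f(n=5)
      f(n=4)
        f(n=3)
          f(n=2)
            f(n=1)
            -> return 1
            f(n=0)
            -> return 0
          -> return 1
          f(n=1)
          -> return 1
        -> return 2
        f(n=2) -> return 1  (same call as traced above)
      -> return 3
      f(n=3) -> return 2  (same call as traced above)
    -> return 5
    f(n=4) -> return 3  (same call as traced above)
  -> return 8
  f(n=5) -> return 5  (same call as traced above)
-> return 13

call_count is incremented once per call, so count the calls in each subtree. Let C(n) = number of calls made by f(n).
C(0) = C(1) = 1 (base case, no recursion); C(n) = 1 + C(n - 1) + C(n - 2) otherwise.
C(2) = 1 + C(1) + C(0) = 1 + 1 + 1 = 3
C(3) = 1 + C(2) + C(1) = 1 + 3 + 1 = 5
C(4) = 1 + C(3) + C(2) = 1 + 5 + 3 = 9
C(5) = 1 + C(4) + C(3) = 1 + 9 + 5 = 15
C(6) = 1 + C(5) + C(4) = 1 + 15 + 9 = 25
C(7) = 1 + C(6) + C(5) = 1 + 25 + 15 = 41
call_count = C(7) = 41

Final answer: 41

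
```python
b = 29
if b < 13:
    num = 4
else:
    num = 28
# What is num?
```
Trace:
  b=29
  b=29, num=28

Final answer: 28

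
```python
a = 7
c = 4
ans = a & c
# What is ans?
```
Trace:
  a=7
  a=7, c=4
  a=7, c=4, ans=4

Final answer: 4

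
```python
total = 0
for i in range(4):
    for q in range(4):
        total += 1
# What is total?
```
Trace:
  total=0
  total=1, i=0, q=0
  total=2, i=0, q=1
  total=3, i=0, q=2
  total=4, i=0, q=3
  total=5, i=1, q=0
  total=6, i=1, q=1
  total=7, i=1, q=2
  total=8, i=1, q=3
  total=9, i=2, q=0
  total=10, i=2, q=1
  total=11, i=2, q=2
  total=12, i=2, q=3
  total=13, i=3, q=0
  total=14, i=3, q=1
  total=15, i=3, q=2
  total=16, i=3, q=3

Final answer: 16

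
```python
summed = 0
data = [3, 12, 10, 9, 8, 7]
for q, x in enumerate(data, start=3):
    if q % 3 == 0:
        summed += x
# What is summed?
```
Trace:
  summed=0
  summed=3, q=3, x=3
  summed=3, q=4, x=12
  summed=3, q=5, x=10
  summed=12, q=6, x=9
  summed=12, q=7, x=8
  summed=12, q=8, x=7

Final answer: 12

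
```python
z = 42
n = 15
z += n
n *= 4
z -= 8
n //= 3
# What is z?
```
Trace:
  z=42
  z=42, n=15
  z=57, n=15
  z=57, n=60
  z=49, n=60
  z=49, n=20

Final answer: 49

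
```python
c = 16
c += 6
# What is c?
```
Trace:
  c=16
  c=22

Final answer: 22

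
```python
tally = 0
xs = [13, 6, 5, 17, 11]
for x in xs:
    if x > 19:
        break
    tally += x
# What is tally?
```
Trace:
  tally=0
  tally=13, x=13
  tally=19, x=6
  tally=24, x=5
  tally=41, x=17
  tally=52, x=11

Final answer: 52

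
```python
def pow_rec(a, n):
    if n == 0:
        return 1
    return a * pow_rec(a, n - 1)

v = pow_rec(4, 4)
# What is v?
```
Call trace:
pow_rec(a=4, n=4)
  pow_rec(a=4, n=3)
    pow_rec(a=4, n=2)
      pow_rec(a=4, n=1)
        pow_rec(a=4, n=0)
        -> return 1
      -> return 4
    -> return 16
  -> return 64
-> return 256

Final answer: 256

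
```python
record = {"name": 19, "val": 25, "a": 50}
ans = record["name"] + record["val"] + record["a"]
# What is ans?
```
Trace:
  record={'name': 19, 'val': 25, 'a': 50}
  record={'name': 19, 'val': 25, 'a': 50}, ans=94

Final answer: 94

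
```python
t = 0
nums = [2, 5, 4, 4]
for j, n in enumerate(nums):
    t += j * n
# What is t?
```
Trace:
  t=0
  t=0, j=0, n=2
  t=5, j=1, n=5
  t=13, j=2, n=4
  t=25, j=3, n=4

Final answer: 25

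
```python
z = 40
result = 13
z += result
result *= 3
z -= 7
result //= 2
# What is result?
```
Trace:
  z=40
  z=40, result=13
  z=53, result=13
  z=53, result=39
  z=46, result=39
  z=46, result=19

Final answer: 19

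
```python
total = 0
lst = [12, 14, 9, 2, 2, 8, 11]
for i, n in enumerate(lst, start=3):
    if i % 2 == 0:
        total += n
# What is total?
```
Trace:
  total=0
  total=0, i=3, n=12
  total=14, i=4, n=14
  total=14, i=5, n=9
  total=16, i=6, n=2
  total=16, i=7, n=2
  total=24, i=8, n=8
  total=24, i=9, n=11

Final answer: 24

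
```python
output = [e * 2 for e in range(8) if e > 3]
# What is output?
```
Trace:
  e=0
  e=1
  e=2
  e=3
  e=4
  e=5
  e=6
  e=7
  output=[8, 10, 12, 14]

Final answer: [8, 10, 12, 14]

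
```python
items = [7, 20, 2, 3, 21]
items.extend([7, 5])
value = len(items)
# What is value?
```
Trace:
  items=[7, 20, 2, 3, 21]
  items=[7, 20, 2, 3, 21, 7, 5]
  items=[7, 20, 2, 3, 21, 7, 5], value=7

Final answer: 7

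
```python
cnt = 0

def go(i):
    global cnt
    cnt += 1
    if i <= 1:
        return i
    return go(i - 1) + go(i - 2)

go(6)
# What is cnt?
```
Call trace (a repeated sub-call is expanded the first time; later identical calls just restate its return value):
go(i=6)
  go(i=5)
    go(i=4)
      go(i=3)
        go(i=2)
          go(i=1)
          -> return 1
          go(i=0)
          -> return 0
        -> return 1
        go(i=1)
        -> return 1
      -> return 2
      go(i=2) -> return 1  (same call as traced above)
    -> return 3
    go(i=3) -> return 2  (same call as traced above)
  -> return 5
  go(i=4) -> return 3  (same call as traced above)
-> return 8

cnt is incremented once per call, so count the calls in each subtree. Let C(i) = number of calls made by go(i).
C(0) = C(1) = 1 (base case, no recursion); C(i) = 1 + C(i - 1) + C(i - 2) otherwise.
C(2) = 1 + C(1) + C(0) = 1 + 1 + 1 = 3
C(3) = 1 + C(2) + C(1) = 1 + 3 + 1 = 5
C(4) = 1 + C(3) + C(2) = 1 + 5 + 3 = 9
C(5) = 1 + C(4) + C(3) = 1 + 9 + 5 = 15
C(6) = 1 + C(5) + C(4) = 1 + 15 + 9 = 25
cnt = C(6) = 25

Final answer: 25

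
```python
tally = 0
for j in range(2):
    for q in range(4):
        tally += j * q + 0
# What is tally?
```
Trace:
  tally=0
  tally=0, j=0, q=0
  tally=0, j=0, q=1
  tally=0, j=0, q=2
  tally=0, j=0, q=3
  tally=0, j=1, q=0
  tally=1, j=1, q=1
  tally=3, j=1, q=2
  tally=6, j=1, q=3

Final answer: 6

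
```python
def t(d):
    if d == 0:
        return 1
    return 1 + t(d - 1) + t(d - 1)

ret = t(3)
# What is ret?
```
Call trace (a repeated sub-call is expanded the first time; later identical calls just restate its return value):
t(d=3)
  t(d=2)
    t(d=1)
      t(d=0)
      -> return 1
      t(d=0)
      -> return 1
    -> return 3
    t(d=1) -> return 3  (same call as traced above)
  -> return 7
  t(d=2) -> return 7  (same call as traced above)
-> return 15

Final answer: 15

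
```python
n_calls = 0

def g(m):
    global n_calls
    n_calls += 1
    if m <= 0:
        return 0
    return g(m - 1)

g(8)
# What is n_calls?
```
Call trace:
g(m=8)
  g(m=7)
    g(m=6)
      g(m=5)
        g(m=4)
          g(m=3)
            g(m=2)
              g(m=1)
                g(m=0)
                -> return 0
              -> return 0
            -> return 0
          -> return 0
        -> return 0
      -> return 0
    -> return 0
  -> return 0
-> return 0

n_calls is incremented once per call. g is entered once for each m = 8, 7, 6, 5, 4, 3, 2, 1, 0 (the m <= 0 call returns without recursing), i.e. 8 + 1 calls.
n_calls = 9

Final answer: 9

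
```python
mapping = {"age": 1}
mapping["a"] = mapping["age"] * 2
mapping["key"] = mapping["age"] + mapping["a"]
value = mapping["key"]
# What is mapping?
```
Trace:
  mapping={'age': 1}
  mapping={'age': 1, 'a': 2}
  mapping={'age': 1, 'a': 2, 'key': 3}
  mapping={'age': 1, 'a': 2, 'key': 3}, value=3

Final answer: {'age': 1, 'a': 2, 'key': 3}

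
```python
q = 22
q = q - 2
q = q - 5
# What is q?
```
Trace:
  q=22
  q=20
  q=15

Final answer: 15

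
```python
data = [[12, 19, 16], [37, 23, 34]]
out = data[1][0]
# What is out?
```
Trace:
  data=[[12, 19, 16], [37, 23, 34]]
  data=[[12, 19, 16], [37, 23, 34]], out=37

Final answer: 37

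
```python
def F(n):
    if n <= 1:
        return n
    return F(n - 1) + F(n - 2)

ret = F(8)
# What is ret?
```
Call trace (a repeated sub-call is expanded the first time; later identical calls just restate its return value):
F(n=8)
  F(n=7)
    F(n=6)
      F(n=5)
        F(n=4)
          F(n=3)
            F(n=2)
              F(n=1)
              -> return 1
              F(n=0)
              -> return 0
            -> return 1
            F(n=1)
            -> return 1
          -> return 2
          F(n=2) -> return 1  (same call as traced above)
        -> return 3
        F(n=3) -> return 2  (same call as traced above)
      -> return 5
      F(n=4) -> return 3  (same call as traced above)
    -> return 8
    F(n=5) -> return 5  (same call as traced above)
  -> return 13
  F(n=6) -> return 8  (same call as traced above)
-> return 21

Final answer: 21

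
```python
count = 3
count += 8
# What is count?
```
Trace:
  count=3
  count=11

Final answer: 11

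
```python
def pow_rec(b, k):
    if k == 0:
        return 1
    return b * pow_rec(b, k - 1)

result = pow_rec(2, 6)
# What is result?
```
Call trace:
pow_rec(b=2, k=6)
  pow_rec(b=2, k=5)
    pow_rec(b=2, k=4)
      pow_rec(b=2, k=3)
        pow_rec(b=2, k=2)
          pow_rec(b=2, k=1)
            pow_rec(b=2, k=0)
            -> return 1
          -> return 2
        -> return 4
      -> return 8
    -> return 16
  -> return 32
-> return 64

Final answer: 64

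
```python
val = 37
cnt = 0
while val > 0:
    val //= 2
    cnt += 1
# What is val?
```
Trace:
  val=37
  val=37, cnt=0
  val=18, cnt=1
  val=9, cnt=2
  val=4, cnt=3
  val=2, cnt=4
  val=1, cnt=5
  val=0, cnt=6

Final answer: 0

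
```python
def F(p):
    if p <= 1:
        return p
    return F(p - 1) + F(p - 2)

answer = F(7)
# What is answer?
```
Call trace (a repeated sub-call is expanded the first time; later identical calls just restate its return value):
F(p=7)
  F(p=6)
    F(p=5)
      F(p=4)
        F(p=3)
          F(p=2)
            F(p=1)
            -> return 1
            F(p=0)
            -> return 0
          -> return 1
          F(p=1)
          -> return 1
        -> return 2
        F(p=2) -> return 1  (same call as traced above)
      -> return 3
      F(p=3) -> return 2  (same call as traced above)
    -> return 5
    F(p=4) -> return 3  (same call as traced above)
  -> return 8
  F(p=5) -> return 5  (same call as traced above)
-> return 13

Final answer: 13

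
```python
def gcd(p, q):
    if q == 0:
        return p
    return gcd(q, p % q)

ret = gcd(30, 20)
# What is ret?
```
Call trace:
gcd(p=30, q=20)
  gcd(p=20, q=10)
    gcd(p=10, q=0)
    -> return 10
  -> return 10
-> return 10

Final answer: 10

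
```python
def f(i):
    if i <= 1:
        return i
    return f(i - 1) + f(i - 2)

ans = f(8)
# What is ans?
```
Call trace (a repeated sub-call is expanded the first time; later identical calls just restate its return value):
f(i=8)
  f(i=7)
    f(i=6)
      f(i=5)
        f(i=4)
          f(i=3)
            f(i=2)
              f(i=1)
              -> return 1
              f(i=0)
              -> return 0
            -> return 1
            f(i=1)
            -> return 1
          -> return 2
          f(i=2) -> return 1  (same call as traced above)
        -> return 3
        f(i=3) -> return 2  (same call as traced above)
      -> return 5
      f(i=4) -> return 3  (same call as traced above)
    -> return 8
    f(i=5) -> return 5  (same call as traced above)
  -> return 13
  f(i=6) -> return 8  (same call as traced above)
-> return 21

Final answer: 21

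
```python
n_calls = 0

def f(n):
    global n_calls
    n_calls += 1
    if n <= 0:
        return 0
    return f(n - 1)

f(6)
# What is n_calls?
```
Call trace:
f(n=6)
  f(n=5)
    f(n=4)
      f(n=3)
        f(n=2)
          f(n=1)
            f(n=0)
            -> return 0
          -> return 0
        -> return 0
      -> return 0
    -> return 0
  -> return 0
-> return 0

n_calls is incremented once per call. f is entered once for each n = 6, 5, 4, 3, 2, 1, 0 (the n <= 0 call returns without recursing), i.e. 6 + 1 calls.
n_calls = 7

Final answer: 7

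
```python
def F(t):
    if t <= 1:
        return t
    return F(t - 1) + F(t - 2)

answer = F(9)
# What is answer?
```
Call trace (a repeated sub-call is expanded the first time; later identical calls just restate its return value):
F(t=9)
  F(t=8)
    F(t=7)
      F(t=6)
        F(t=5)
          F(t=4)
            F(t=3)
              F(t=2)
                F(t=1)
                -> return 1
                F(t=0)
                -> return 0
              -> return 1
              F(t=1)
              -> return 1
            -> return 2
            F(t=2) -> return 1  (same call as traced above)
          -> return 3
          F(t=3) -> return 2  (same call as traced above)
        -> return 5
        F(t=4) -> return 3  (same call as traced above)
      -> return 8
      F(t=5) -> return 5  (same call as traced above)
    -> return 13
    F(t=6) -> return 8  (same call as traced above)
  -> return 21
  F(t=7) -> return 13  (same call as traced above)
-> return 34

Final answer: 34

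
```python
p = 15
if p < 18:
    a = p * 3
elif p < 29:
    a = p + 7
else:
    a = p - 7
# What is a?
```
Trace:
  p=15
  p=15, a=45

Final answer: 45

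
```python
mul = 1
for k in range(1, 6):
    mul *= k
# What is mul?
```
Trace:
  mul=1
  mul=1, k=1
  mul=2, k=2
  mul=6, k=3
  mul=24, k=4
  mul=120, k=5

Final answer: 120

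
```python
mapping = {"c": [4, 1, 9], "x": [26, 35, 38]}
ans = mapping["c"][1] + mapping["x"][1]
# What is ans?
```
Trace:
  mapping={'c': [4, 1, 9], 'x': [26, 35, 38]}
  mapping={'c': [4, 1, 9], 'x': [26, 35, 38]}, ans=36

Final answer: 36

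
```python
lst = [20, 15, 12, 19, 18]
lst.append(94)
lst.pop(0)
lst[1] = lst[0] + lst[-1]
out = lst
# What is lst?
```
Trace:
  lst=[20, 15, 12, 19, 18]
  lst=[20, 15, 12, 19, 18, 94]
  lst=[15, 12, 19, 18, 94]
  lst=[15, 109, 19, 18, 94]
  lst=[15, 109, 19, 18, 94], out=[15, 109, 19, 18, 94]

Final answer: [15, 109, 19, 18, 94]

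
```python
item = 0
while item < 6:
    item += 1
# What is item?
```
Trace:
  item=0
  item=1
  item=2
  item=3
  item=4
  item=5
  item=6

Final answer: 6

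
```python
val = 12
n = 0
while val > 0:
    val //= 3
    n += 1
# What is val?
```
Trace:
  val=12
  val=12, n=0
  val=4, n=1
  val=1, n=2
  val=0, n=3

Final answer: 0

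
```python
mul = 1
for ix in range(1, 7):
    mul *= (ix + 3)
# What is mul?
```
Trace:
  mul=1
  mul=4, ix=1
  mul=20, ix=2
  mul=120, ix=3
  mul=840, ix=4
  mul=6720, ix=5
  mul=60480, ix=6

Final answer: 60480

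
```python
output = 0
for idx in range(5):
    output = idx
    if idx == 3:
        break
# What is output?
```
Trace:
  output=0
  output=0, idx=0
  output=1, idx=1
  output=2, idx=2
  output=3, idx=3

Final answer: 3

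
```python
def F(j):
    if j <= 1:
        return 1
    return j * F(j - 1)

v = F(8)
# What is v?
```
Call trace:
F(j=8)
  F(j=7)
    F(j=6)
      F(j=5)
        F(j=4)
          F(j=3)
            F(j=2)
              F(j=1)
              -> return 1
            -> return 2
          -> return 6
        -> return 24
      -> return 120
    -> return 720
  -> return 5040
-> return 40320

Final answer: 40320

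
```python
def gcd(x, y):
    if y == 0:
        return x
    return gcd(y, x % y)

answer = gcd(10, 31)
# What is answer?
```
Call trace:
gcd(x=10, y=31)
  gcd(x=31, y=10)
    gcd(x=10, y=1)
      gcd(x=1, y=0)
      -> return 1
    -> return 1
  -> return 1
-> return 1

Final answer: 1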